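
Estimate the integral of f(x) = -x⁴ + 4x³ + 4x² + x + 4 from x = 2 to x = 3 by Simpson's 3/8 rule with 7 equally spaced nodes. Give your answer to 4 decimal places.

54.6331

h = (3 − 2)/6 = 0.166667.
Nodes x₀,…,x₆ = 2, 2.166667, 2.333333, 2.5, 2.666667, 2.833333, 3.
f(x) = -x⁴ + 4x³ + 4x² + x + 4: f₀=38, f₁=43.591821, f₂=49.283951, f₃=54.9375, f₄=60.395062, f₅=65.480710, f₆=70.
(3h/8)·[f₀ + 3f₁ + 3f₂ + 2f₃ + 3f₄ + 3f₅ + f₆] = 0.0625·(874.129630) = 54.6331.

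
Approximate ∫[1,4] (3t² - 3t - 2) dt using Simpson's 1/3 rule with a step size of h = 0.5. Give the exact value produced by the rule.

34.5

h = (4 − 1)/6 = 0.5.
Nodes t₀,…,t₆ = 1, 1.5, 2, 2.5, 3, 3.5, 4.
f(t) = 3t² - 3t - 2: f₀=-2, f₁=0.25, f₂=4, f₃=9.25, f₄=16, f₅=24.25, f₆=34.
(h/3)·[f₀ + 4f₁ + 2f₂ + 4f₃ + 2f₄ + 4f₅ + f₆] = 0.166667·(207) = 34.5.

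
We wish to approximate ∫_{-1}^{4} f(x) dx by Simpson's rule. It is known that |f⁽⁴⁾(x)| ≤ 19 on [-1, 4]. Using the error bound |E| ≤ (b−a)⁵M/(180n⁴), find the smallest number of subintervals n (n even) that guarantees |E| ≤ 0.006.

Need 59375/(180n⁴) ≤ 0.006.
n⁴ ≥ 59375/(180·0.006) = 54976.9 ⇒ n ≥ 15.3125, so the smallest even n is 16. (n must be even for Simpson's rule.)

16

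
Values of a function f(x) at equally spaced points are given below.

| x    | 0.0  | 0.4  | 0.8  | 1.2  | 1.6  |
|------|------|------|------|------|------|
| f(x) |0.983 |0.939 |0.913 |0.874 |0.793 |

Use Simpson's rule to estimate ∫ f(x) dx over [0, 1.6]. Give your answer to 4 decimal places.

h = 0.4, n = 4.
(h/3)·[y₀ + 4y₁ + 2y₂ + 4y₃ + y₄] = 0.133333·(10.854) = 1.4472.

1.4472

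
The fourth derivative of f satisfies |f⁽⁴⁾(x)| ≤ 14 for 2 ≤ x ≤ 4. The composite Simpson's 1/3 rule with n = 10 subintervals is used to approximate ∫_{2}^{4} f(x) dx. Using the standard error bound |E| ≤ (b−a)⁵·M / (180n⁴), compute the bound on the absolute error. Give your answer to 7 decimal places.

|E| ≤ (2)⁵·14 / (180·10⁴) = 448/1800000 = 0.0002489.

0.0002489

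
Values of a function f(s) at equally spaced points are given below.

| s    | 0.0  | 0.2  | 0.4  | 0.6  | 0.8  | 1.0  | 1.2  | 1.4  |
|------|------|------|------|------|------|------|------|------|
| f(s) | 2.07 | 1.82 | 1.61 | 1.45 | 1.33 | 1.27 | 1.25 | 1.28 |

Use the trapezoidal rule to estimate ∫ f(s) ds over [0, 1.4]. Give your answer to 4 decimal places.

2.0810

h = 0.2, n = 7.
(h/2)·[y₀ + 2y₁ + 2y₂ + 2y₃ + 2y₄ + 2y₅ + 2y₆ + y₇] = 0.1·(20.81) = 2.0810.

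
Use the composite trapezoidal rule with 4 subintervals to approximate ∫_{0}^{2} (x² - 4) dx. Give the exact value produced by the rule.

-5.25

h = (2 − 0)/4 = 0.5.
Nodes x₀,…,x₄ = 0, 0.5, 1, 1.5, 2.
f(x) = x² - 4: f₀=-4, f₁=-3.75, f₂=-3, f₃=-1.75, f₄=0.
(h/2)·[f₀ + 2f₁ + 2f₂ + 2f₃ + f₄] = 0.25·(-21) = -5.25.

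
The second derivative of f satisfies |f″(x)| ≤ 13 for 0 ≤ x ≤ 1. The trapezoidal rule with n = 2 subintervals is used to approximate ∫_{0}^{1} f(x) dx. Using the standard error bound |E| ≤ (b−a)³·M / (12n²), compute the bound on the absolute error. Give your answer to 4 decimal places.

0.2708

|E| ≤ (1)³·13 / (12·2²) = 13/48 = 0.2708.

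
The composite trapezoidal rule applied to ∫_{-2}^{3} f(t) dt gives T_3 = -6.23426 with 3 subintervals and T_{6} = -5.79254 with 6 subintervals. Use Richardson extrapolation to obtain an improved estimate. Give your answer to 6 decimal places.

-5.645300

R = (4·T_{6} − T_3) / 3 = (4·(-5.79254) − (-6.23426))/3 = (-16.93590)/3 = -5.645300.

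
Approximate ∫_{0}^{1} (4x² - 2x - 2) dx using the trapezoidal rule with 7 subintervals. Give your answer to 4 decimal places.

-1.6531

h = (1 − 0)/7 = 0.142857.
Nodes x₀,…,x₇ = 0, 0.142857, 0.285714, 0.428571, 0.571429, 0.714286, 0.857143, 1.
f(x) = 4x² - 2x - 2: f₀=-2, f₁=-2.204082, f₂=-2.244898, f₃=-2.122449, f₄=-1.836735, f₅=-1.387755, f₆=-0.775510, f₇=0.
(h/2)·[f₀ + 2f₁ + 2f₂ + 2f₃ + 2f₄ + 2f₅ + 2f₆ + f₇] = 0.071429·(-23.142857) = -1.6531.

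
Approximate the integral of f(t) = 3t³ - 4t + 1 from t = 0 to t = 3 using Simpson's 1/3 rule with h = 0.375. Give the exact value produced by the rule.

45.75

h = (3 − 0)/8 = 0.375.
Nodes t₀,…,t₈ = 0, 0.375, 0.75, 1.125, 1.5, 1.875, 2.25, 2.625, 3.
f(t) = 3t³ - 4t + 1: f₀=1, f₁=-0.341796875, f₂=-0.734375, f₃=0.771484375, f₄=5.125, f₅=13.275390625, f₆=26.171875, f₇=44.763671875, f₈=70.
(h/3)·[f₀ + 4f₁ + 2f₂ + 4f₃ + 2f₄ + 4f₅ + 2f₆ + 4f₇ + f₈] = 0.125·(366) = 45.75.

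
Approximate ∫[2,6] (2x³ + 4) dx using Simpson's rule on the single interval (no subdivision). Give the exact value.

656

S = (b−a)/6 · [f(2) + 4f(4) + f(6)] = 0.666667·[20 + 4·132 + 436] = 656.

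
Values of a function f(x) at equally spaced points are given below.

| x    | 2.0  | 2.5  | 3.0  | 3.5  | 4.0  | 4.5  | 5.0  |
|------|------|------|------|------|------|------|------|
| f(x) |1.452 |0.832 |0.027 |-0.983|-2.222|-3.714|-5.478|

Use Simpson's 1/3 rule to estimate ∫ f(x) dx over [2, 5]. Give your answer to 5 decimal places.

h = 0.5, n = 6.
(h/3)·[y₀ + 4y₁ + 2y₂ + 4y₃ + 2y₄ + 4y₅ + y₆] = 0.166667·(-23.876) = -3.97933.

-3.97933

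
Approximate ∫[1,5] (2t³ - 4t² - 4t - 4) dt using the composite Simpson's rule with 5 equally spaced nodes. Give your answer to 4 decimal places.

h = (5 − 1)/4 = 1.
Nodes t₀,…,t₄ = 1, 2, 3, 4, 5.
f(t) = 2t³ - 4t² - 4t - 4: f₀=-10, f₁=-12, f₂=2, f₃=44, f₄=126.
(h/3)·[f₀ + 4f₁ + 2f₂ + 4f₃ + f₄] = 0.333333·(248) = 82.6667.

82.6667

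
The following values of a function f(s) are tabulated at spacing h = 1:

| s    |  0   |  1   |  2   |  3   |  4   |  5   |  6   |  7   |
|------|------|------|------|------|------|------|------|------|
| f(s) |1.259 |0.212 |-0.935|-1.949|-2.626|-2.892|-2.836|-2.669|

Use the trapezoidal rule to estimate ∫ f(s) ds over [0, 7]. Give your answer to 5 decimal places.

h = 1, n = 7.
(h/2)·[y₀ + 2y₁ + 2y₂ + 2y₃ + 2y₄ + 2y₅ + 2y₆ + y₇] = 0.5·(-23.462) = -11.73100.

-11.73100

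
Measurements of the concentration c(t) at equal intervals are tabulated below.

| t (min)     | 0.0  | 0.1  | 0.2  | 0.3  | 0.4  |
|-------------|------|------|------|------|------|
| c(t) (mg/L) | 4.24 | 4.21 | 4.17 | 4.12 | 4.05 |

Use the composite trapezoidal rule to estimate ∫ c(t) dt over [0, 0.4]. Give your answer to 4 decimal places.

1.6645

h = 0.1, n = 4.
(h/2)·[y₀ + 2y₁ + 2y₂ + 2y₃ + y₄] = 0.05·(33.29) = 1.6645.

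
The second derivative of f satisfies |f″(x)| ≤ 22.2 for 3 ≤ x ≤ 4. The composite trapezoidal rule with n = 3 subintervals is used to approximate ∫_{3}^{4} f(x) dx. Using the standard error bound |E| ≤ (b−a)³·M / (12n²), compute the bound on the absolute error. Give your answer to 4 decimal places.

0.2056

|E| ≤ (1)³·22.2 / (12·3²) = 22.2/108 = 0.2056.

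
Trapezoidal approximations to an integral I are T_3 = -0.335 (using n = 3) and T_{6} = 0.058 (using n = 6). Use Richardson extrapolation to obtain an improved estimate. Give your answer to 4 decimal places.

0.1890

R = (4·T_{6} − T_3) / 3 = (4·0.058 − (-0.335))/3 = (0.567)/3 = 0.1890.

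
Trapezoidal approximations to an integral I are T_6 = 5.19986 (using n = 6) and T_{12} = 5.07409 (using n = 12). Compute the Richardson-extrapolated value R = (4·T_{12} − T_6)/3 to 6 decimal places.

5.032167

R = (4·T_{12} − T_6) / 3 = (4·5.07409 − 5.19986)/3 = (15.09650)/3 = 5.032167.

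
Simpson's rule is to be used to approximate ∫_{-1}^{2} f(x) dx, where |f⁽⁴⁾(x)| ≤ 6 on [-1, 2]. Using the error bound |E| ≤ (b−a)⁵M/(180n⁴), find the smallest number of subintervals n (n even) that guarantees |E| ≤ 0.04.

4

Need 1458/(180n⁴) ≤ 0.04.
n⁴ ≥ 1458/(180·0.04) = 202.5 ⇒ n ≥ 3.7723, so the smallest even n is 4. (n must be even for Simpson's rule.)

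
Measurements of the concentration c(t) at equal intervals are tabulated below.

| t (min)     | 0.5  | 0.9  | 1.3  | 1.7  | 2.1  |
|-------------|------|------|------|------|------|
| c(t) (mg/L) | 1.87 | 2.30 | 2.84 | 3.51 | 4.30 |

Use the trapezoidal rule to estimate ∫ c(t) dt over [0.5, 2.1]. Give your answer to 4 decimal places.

4.6940

h = 0.4, n = 4.
(h/2)·[y₀ + 2y₁ + 2y₂ + 2y₃ + y₄] = 0.2·(23.47) = 4.6940.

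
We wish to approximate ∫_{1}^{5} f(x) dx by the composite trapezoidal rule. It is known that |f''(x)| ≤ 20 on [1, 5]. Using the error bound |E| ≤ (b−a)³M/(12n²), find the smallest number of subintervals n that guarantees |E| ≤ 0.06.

Need 1280/(12n²) ≤ 0.06.
n² ≥ 1280/(12·0.06) = 1777.78 ⇒ n ≥ 42.1637, so the smallest n is 43.

43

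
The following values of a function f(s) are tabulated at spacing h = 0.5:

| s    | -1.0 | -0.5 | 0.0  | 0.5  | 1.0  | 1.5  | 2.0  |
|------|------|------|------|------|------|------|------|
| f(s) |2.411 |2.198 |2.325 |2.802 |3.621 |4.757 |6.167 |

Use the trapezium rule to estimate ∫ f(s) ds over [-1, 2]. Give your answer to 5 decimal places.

9.99600

h = 0.5, n = 6.
(h/2)·[y₀ + 2y₁ + 2y₂ + 2y₃ + 2y₄ + 2y₅ + y₆] = 0.25·(39.984) = 9.99600.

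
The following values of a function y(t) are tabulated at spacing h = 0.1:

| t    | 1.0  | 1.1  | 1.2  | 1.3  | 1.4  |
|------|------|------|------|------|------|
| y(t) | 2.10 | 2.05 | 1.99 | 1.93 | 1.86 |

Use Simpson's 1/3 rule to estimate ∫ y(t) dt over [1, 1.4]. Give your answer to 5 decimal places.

0.79533

h = 0.1, n = 4.
(h/3)·[y₀ + 4y₁ + 2y₂ + 4y₃ + y₄] = 0.033333·(23.86) = 0.79533.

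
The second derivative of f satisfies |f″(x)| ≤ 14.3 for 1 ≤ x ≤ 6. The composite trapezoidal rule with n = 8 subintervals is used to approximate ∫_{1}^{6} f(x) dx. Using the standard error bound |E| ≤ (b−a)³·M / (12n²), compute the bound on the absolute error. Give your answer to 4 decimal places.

2.3275

|E| ≤ (5)³·14.3 / (12·8²) = 1787.5/768 = 2.3275.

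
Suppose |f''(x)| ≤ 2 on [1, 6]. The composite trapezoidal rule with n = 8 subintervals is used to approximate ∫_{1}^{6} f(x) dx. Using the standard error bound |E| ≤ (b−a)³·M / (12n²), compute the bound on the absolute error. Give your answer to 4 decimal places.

|E| ≤ (5)³·2 / (12·8²) = 250/768 = 0.3255.

0.3255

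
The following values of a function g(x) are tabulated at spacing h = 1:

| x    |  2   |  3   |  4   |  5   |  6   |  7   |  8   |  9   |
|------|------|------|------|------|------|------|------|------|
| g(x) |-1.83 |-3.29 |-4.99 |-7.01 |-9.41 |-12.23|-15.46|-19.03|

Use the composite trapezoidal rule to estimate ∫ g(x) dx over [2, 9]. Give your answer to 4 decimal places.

h = 1, n = 7.
(h/2)·[y₀ + 2y₁ + 2y₂ + 2y₃ + 2y₄ + 2y₅ + 2y₆ + y₇] = 0.5·(-125.64) = -62.8200.

-62.8200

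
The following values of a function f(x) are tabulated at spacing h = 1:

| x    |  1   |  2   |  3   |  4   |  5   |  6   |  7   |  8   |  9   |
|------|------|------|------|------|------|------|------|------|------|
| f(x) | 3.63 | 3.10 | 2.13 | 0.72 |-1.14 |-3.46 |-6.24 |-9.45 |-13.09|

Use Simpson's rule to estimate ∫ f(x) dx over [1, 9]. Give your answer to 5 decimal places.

h = 1, n = 8.
(h/3)·[y₀ + 4y₁ + 2y₂ + 4y₃ + 2y₄ + 4y₅ + 2y₆ + 4y₇ + y₈] = 0.333333·(-56.32) = -18.77333.

-18.77333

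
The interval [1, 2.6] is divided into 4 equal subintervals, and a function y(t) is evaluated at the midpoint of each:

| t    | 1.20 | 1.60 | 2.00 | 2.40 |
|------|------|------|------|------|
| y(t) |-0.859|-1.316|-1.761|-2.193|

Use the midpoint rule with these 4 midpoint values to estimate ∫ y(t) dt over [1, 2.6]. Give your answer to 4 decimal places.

-2.4516

h = 0.4, n = 4.
h·[y(m₁) + y(m₂) + y(m₃) + y(m₄)] = 0.4·(-6.129) = -2.4516.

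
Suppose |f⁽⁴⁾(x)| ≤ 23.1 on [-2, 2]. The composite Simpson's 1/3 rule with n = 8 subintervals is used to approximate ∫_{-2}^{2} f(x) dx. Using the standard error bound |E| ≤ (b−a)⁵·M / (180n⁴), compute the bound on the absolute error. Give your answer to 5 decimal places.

|E| ≤ (4)⁵·23.1 / (180·8⁴) = 23654.4/737280 = 0.03208.

0.03208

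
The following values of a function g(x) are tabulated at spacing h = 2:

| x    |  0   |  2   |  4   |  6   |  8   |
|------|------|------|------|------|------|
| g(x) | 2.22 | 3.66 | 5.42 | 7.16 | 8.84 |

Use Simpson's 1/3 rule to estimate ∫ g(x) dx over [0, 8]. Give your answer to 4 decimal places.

h = 2, n = 4.
(h/3)·[y₀ + 4y₁ + 2y₂ + 4y₃ + y₄] = 0.666667·(65.18) = 43.4533.

43.4533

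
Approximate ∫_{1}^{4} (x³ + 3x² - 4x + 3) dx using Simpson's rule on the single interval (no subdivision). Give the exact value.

105.75

S = (b−a)/6 · [f(1) + 4f(2.5) + f(4)] = 0.5·[3 + 4·27.375 + 99] = 105.75.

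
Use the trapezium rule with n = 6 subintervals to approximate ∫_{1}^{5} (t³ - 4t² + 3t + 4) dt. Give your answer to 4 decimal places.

44.1481

h = (5 − 1)/6 = 0.666667.
Nodes t₀,…,t₆ = 1, 1.666667, 2.333333, 3, 3.666667, 4.333333, 5.
f(t) = t³ - 4t² + 3t + 4: f₀=4, f₁=2.518519, f₂=1.925926, f₃=4, f₄=10.518519, f₅=23.259259, f₆=44.
(h/2)·[f₀ + 2f₁ + 2f₂ + 2f₃ + 2f₄ + 2f₅ + f₆] = 0.333333·(132.444444) = 44.1481.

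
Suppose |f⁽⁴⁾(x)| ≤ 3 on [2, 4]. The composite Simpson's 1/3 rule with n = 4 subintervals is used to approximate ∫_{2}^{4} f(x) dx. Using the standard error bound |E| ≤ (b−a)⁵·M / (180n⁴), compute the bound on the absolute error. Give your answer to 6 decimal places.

|E| ≤ (2)⁵·3 / (180·4⁴) = 96/46080 = 0.002083.

0.002083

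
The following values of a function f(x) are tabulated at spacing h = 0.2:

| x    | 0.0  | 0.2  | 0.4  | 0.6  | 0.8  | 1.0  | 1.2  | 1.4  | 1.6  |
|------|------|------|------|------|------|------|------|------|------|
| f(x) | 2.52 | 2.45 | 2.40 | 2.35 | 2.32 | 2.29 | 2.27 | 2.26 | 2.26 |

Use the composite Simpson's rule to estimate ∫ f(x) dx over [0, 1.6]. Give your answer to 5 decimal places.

3.74400

h = 0.2, n = 8.
(h/3)·[y₀ + 4y₁ + 2y₂ + 4y₃ + 2y₄ + 4y₅ + 2y₆ + 4y₇ + y₈] = 0.066667·(56.16) = 3.74400.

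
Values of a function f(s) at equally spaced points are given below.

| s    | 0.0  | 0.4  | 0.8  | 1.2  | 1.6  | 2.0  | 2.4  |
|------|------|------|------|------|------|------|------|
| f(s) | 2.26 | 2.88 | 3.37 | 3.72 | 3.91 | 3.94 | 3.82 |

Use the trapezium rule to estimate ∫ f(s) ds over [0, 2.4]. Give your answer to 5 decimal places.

h = 0.4, n = 6.
(h/2)·[y₀ + 2y₁ + 2y₂ + 2y₃ + 2y₄ + 2y₅ + y₆] = 0.2·(41.72) = 8.34400.

8.34400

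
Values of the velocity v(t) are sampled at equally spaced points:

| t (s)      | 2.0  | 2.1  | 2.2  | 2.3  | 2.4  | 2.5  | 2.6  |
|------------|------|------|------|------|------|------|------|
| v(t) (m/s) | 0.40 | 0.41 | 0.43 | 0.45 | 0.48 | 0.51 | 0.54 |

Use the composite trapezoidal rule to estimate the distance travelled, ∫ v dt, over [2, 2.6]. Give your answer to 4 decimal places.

0.2750

h = 0.1, n = 6.
(h/2)·[y₀ + 2y₁ + 2y₂ + 2y₃ + 2y₄ + 2y₅ + y₆] = 0.05·(5.50) = 0.2750.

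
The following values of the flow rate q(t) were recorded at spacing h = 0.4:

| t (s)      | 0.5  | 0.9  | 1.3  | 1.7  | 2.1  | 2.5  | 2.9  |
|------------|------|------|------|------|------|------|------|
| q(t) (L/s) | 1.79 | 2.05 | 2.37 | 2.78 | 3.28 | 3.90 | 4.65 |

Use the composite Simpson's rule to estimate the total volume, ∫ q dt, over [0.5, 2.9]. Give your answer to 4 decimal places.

h = 0.4, n = 6.
(h/3)·[y₀ + 4y₁ + 2y₂ + 4y₃ + 2y₄ + 4y₅ + y₆] = 0.133333·(52.66) = 7.0213.

7.0213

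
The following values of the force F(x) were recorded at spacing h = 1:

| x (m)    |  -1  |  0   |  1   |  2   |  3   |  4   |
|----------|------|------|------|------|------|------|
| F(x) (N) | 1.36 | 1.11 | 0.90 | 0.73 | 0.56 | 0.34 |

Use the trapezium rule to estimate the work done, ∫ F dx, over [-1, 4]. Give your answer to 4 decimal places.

h = 1, n = 5.
(h/2)·[y₀ + 2y₁ + 2y₂ + 2y₃ + 2y₄ + y₅] = 0.5·(8.30) = 4.1500.

4.1500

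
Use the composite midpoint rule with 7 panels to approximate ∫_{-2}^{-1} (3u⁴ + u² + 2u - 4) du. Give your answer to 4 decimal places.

13.8602

h = (-1 − (-2))/7 = 0.142857.
Midpoints m₁,…,m₇ = -1.928571, -1.785714, -1.642857, -1.5, -1.357143, -1.214286, -1.071429.
f(m₁)=37.363781, f(m₂)=26.122215, f(m₃)=17.266738, f(m₄)=10.4375, f(m₅)=5.304639, f(m₆)=1.568279, f(m₇)=-1.041467.
h·[f(m₁) + f(m₂) + f(m₃) + f(m₄) + f(m₅) + f(m₆) + f(m₇)] = 0.142857·(97.021684) = 13.8602.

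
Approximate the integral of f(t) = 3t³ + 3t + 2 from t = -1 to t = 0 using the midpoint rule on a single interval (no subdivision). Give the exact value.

0.125

M = (b−a)·f(-0.5) = 1·(0.125) = 0.125.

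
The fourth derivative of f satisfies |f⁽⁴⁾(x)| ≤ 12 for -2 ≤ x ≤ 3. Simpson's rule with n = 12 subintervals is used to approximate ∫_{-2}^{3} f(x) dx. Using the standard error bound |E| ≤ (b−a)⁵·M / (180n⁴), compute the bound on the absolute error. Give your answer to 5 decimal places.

0.01005

|E| ≤ (5)⁵·12 / (180·12⁴) = 37500/3732480 = 0.01005.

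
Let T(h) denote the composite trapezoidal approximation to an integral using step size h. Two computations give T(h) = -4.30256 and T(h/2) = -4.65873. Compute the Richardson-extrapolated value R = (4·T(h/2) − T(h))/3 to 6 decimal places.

-4.777453

R = (4·T(h/2) − T(h)) / 3 = (4·(-4.65873) − (-4.30256))/3 = (-14.33236)/3 = -4.777453.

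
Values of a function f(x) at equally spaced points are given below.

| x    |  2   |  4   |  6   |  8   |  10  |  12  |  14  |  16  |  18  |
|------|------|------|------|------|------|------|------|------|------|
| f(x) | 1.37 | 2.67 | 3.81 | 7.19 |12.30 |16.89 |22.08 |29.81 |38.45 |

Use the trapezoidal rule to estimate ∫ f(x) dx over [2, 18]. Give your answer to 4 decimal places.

h = 2, n = 8.
(h/2)·[y₀ + 2y₁ + 2y₂ + 2y₃ + 2y₄ + 2y₅ + 2y₆ + 2y₇ + y₈] = 1·(229.32) = 229.3200.

229.3200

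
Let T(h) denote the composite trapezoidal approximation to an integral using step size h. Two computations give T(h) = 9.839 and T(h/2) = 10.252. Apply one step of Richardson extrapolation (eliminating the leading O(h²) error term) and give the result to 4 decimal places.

10.3897

R = (4·T(h/2) − T(h)) / 3 = (4·10.252 − 9.839)/3 = (31.169)/3 = 10.3897.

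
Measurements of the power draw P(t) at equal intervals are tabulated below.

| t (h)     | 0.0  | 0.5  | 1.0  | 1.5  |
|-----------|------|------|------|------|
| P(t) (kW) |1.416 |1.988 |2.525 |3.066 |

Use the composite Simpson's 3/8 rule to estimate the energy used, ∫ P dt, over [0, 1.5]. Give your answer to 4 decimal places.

h = 0.5, n = 3.
(3h/8)·[y₀ + 3y₁ + 3y₂ + y₃] = 0.1875·(18.021) = 3.3789.

3.3789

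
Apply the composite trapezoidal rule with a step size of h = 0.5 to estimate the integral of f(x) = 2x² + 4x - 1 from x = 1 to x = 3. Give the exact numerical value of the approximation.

31.5

h = (3 − 1)/4 = 0.5.
Nodes x₀,…,x₄ = 1, 1.5, 2, 2.5, 3.
f(x) = 2x² + 4x - 1: f₀=5, f₁=9.5, f₂=15, f₃=21.5, f₄=29.
(h/2)·[f₀ + 2f₁ + 2f₂ + 2f₃ + f₄] = 0.25·(126) = 31.5.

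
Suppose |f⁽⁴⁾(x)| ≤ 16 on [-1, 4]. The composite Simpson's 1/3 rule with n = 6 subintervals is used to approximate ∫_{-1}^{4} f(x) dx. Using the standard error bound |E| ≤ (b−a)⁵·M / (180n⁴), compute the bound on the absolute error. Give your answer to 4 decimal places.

0.2143

|E| ≤ (5)⁵·16 / (180·6⁴) = 50000/233280 = 0.2143.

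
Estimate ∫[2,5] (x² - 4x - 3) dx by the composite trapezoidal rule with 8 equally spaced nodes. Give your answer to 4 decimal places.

-11.9082

h = (5 − 2)/7 = 0.428571.
Nodes x₀,…,x₇ = 2, 2.428571, 2.857143, 3.285714, 3.714286, 4.142857, 4.571429, 5.
f(x) = x² - 4x - 3: f₀=-7, f₁=-6.816327, f₂=-6.265306, f₃=-5.346939, f₄=-4.061224, f₅=-2.408163, f₆=-0.387755, f₇=2.
(h/2)·[f₀ + 2f₁ + 2f₂ + 2f₃ + 2f₄ + 2f₅ + 2f₆ + f₇] = 0.214286·(-55.571429) = -11.9082.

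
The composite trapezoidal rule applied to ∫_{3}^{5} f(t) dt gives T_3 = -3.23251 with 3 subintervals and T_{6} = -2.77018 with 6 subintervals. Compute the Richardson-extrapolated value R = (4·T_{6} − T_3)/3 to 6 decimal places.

-2.616070

R = (4·T_{6} − T_3) / 3 = (4·(-2.77018) − (-3.23251))/3 = (-7.84821)/3 = -2.616070.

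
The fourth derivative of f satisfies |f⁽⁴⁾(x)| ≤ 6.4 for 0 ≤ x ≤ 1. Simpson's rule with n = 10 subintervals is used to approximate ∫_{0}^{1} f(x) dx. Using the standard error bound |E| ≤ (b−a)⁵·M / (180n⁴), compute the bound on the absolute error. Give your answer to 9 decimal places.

|E| ≤ (1)⁵·6.4 / (180·10⁴) = 6.4/1800000 = 0.000003556.

0.000003556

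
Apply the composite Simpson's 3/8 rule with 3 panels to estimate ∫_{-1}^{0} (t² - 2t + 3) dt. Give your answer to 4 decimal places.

h = (0 − (-1))/3 = 0.333333.
Nodes t₀,…,t₃ = -1, -0.666667, -0.333333, 0.
f(t) = t² - 2t + 3: f₀=6, f₁=4.777778, f₂=3.777778, f₃=3.
(3h/8)·[f₀ + 3f₁ + 3f₂ + f₃] = 0.125·(34.666667) = 4.3333.

4.3333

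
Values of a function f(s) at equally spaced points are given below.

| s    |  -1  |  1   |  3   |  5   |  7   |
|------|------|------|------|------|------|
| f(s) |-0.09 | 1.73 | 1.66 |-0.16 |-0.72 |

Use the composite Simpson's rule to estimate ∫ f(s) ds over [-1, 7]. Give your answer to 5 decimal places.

h = 2, n = 4.
(h/3)·[y₀ + 4y₁ + 2y₂ + 4y₃ + y₄] = 0.666667·(8.79) = 5.86000.

5.86000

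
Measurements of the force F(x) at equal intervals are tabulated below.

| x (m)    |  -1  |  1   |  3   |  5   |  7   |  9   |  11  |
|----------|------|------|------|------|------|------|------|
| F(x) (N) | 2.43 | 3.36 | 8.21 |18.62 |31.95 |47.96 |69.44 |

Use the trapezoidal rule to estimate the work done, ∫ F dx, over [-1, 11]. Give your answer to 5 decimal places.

292.07000

h = 2, n = 6.
(h/2)·[y₀ + 2y₁ + 2y₂ + 2y₃ + 2y₄ + 2y₅ + y₆] = 1·(292.07) = 292.07000.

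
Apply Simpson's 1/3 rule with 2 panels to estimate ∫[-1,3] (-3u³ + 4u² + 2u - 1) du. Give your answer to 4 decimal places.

h = (3 − (-1))/2 = 2.
Nodes u₀,…,u₂ = -1, 1, 3.
f(u) = -3u³ + 4u² + 2u - 1: f₀=4, f₁=2, f₂=-40.
(h/3)·[f₀ + 4f₁ + f₂] = 0.666667·(-28) = -18.6667.

-18.6667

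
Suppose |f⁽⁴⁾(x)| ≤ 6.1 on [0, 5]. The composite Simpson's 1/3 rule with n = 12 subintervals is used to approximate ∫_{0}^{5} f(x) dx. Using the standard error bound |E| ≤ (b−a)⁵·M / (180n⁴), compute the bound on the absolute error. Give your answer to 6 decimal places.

|E| ≤ (5)⁵·6.1 / (180·12⁴) = 19062.5/3732480 = 0.005107.

0.005107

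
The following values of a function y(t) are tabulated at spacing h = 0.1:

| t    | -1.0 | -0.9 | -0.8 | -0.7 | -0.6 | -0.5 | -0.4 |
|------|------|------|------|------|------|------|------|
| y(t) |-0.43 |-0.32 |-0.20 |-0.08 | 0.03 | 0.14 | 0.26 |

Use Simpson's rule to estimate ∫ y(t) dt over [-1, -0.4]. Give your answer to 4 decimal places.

-0.0517

h = 0.1, n = 6.
(h/3)·[y₀ + 4y₁ + 2y₂ + 4y₃ + 2y₄ + 4y₅ + y₆] = 0.033333·(-1.55) = -0.0517.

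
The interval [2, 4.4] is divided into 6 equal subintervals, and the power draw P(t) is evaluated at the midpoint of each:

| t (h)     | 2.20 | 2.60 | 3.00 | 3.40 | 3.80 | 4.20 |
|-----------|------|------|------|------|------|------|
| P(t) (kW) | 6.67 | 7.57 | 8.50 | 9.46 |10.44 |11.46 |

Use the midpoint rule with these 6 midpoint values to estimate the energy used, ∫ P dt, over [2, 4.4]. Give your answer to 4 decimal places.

h = 0.4, n = 6.
h·[y(m₁) + y(m₂) + y(m₃) + y(m₄) + y(m₅) + y(m₆)] = 0.4·(54.10) = 21.6400.

21.6400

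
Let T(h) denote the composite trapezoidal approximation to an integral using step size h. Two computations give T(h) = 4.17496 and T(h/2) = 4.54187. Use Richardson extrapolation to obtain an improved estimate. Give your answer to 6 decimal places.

R = (4·T(h/2) − T(h)) / 3 = (4·4.54187 − 4.17496)/3 = (13.99252)/3 = 4.664173.

4.664173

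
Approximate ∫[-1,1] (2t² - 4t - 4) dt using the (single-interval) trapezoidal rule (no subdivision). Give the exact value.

T = (b−a)/2 · [f(-1) + f(1)] = 1·[2 + (-6)] = -4.

-4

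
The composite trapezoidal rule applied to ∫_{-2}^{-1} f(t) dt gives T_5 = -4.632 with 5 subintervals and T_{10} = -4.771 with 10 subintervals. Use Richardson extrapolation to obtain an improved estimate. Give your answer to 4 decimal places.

R = (4·T_{10} − T_5) / 3 = (4·(-4.771) − (-4.632))/3 = (-14.452)/3 = -4.8173.

-4.8173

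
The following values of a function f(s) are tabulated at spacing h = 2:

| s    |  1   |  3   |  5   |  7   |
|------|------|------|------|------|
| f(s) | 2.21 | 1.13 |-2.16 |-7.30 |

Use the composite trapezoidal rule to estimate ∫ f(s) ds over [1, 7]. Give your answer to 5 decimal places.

-7.15000

h = 2, n = 3.
(h/2)·[y₀ + 2y₁ + 2y₂ + y₃] = 1·(-7.15) = -7.15000.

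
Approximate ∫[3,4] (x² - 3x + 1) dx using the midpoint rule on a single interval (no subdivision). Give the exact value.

M = (b−a)·f(3.5) = 1·(2.75) = 2.75.

2.75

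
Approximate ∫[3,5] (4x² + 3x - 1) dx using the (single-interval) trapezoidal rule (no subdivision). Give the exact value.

158

T = (b−a)/2 · [f(3) + f(5)] = 1·[44 + 114] = 158.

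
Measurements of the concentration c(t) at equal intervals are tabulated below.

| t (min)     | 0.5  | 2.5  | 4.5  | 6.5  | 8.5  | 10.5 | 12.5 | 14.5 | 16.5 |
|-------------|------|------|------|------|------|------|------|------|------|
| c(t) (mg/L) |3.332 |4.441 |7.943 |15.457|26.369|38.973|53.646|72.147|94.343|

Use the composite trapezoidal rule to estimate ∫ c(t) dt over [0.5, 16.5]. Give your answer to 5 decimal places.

h = 2, n = 8.
(h/2)·[y₀ + 2y₁ + 2y₂ + 2y₃ + 2y₄ + 2y₅ + 2y₆ + 2y₇ + y₈] = 1·(535.627) = 535.62700.

535.62700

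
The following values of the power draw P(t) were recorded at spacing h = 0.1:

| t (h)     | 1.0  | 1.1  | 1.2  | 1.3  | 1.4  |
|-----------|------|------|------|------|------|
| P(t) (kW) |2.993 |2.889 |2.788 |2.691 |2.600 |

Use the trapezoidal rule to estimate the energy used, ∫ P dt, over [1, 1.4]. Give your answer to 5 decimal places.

h = 0.1, n = 4.
(h/2)·[y₀ + 2y₁ + 2y₂ + 2y₃ + y₄] = 0.05·(22.329) = 1.11645.

1.11645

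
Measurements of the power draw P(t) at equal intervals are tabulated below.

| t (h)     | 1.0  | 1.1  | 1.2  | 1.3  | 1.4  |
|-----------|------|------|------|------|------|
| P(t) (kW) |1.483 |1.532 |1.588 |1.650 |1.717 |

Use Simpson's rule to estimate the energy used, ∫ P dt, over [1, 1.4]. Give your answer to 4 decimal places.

h = 0.1, n = 4.
(h/3)·[y₀ + 4y₁ + 2y₂ + 4y₃ + y₄] = 0.033333·(19.104) = 0.6368.

0.6368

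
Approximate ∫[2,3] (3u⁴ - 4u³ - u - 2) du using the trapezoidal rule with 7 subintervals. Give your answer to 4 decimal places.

h = (3 − 2)/7 = 0.142857.
Nodes u₀,…,u₇ = 2, 2.142857, 2.285714, 2.428571, 2.571429, 2.714286, 2.857143, 3.
f(u) = 3u⁴ - 4u³ - u - 2: f₀=12, f₁=19.753436, f₂=29.833403, f₃=42.634736, f₄=58.582257, f₅=78.130779, f₆=101.765098, f₇=130.
(h/2)·[f₀ + 2f₁ + 2f₂ + 2f₃ + 2f₄ + 2f₅ + 2f₆ + f₇] = 0.071429·(803.399417) = 57.3857.

57.3857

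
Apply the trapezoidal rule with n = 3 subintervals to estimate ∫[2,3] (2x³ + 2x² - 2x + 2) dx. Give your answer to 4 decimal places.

h = (3 − 2)/3 = 0.333333.
Nodes x₀,…,x₃ = 2, 2.333333, 2.666667, 3.
f(x) = 2x³ + 2x² - 2x + 2: f₀=22, f₁=33.629630, f₂=48.814815, f₃=68.
(h/2)·[f₀ + 2f₁ + 2f₂ + f₃] = 0.166667·(254.888889) = 42.4815.

42.4815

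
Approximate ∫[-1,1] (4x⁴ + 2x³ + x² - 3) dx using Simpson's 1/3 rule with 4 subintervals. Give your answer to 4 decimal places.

-3.6667

h = (1 − (-1))/4 = 0.5.
Nodes x₀,…,x₄ = -1, -0.5, 0, 0.5, 1.
f(x) = 4x⁴ + 2x³ + x² - 3: f₀=0, f₁=-2.75, f₂=-3, f₃=-2.25, f₄=4.
(h/3)·[f₀ + 4f₁ + 2f₂ + 4f₃ + f₄] = 0.166667·(-22) = -3.6667.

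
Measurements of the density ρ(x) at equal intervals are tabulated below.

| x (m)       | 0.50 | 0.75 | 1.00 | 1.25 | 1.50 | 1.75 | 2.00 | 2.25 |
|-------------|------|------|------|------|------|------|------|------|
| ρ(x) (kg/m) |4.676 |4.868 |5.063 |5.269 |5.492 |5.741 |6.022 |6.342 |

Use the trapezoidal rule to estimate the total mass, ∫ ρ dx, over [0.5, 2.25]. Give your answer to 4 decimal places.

9.4910

h = 0.25, n = 7.
(h/2)·[y₀ + 2y₁ + 2y₂ + 2y₃ + 2y₄ + 2y₅ + 2y₆ + y₇] = 0.125·(75.928) = 9.4910.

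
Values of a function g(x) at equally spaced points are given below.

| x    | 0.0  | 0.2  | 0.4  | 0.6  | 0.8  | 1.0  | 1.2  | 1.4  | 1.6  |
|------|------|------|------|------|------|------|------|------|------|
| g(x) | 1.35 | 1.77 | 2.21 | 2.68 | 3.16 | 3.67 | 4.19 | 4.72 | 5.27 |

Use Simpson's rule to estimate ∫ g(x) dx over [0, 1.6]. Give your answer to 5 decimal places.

h = 0.2, n = 8.
(h/3)·[y₀ + 4y₁ + 2y₂ + 4y₃ + 2y₄ + 4y₅ + 2y₆ + 4y₇ + y₈] = 0.066667·(77.10) = 5.14000.

5.14000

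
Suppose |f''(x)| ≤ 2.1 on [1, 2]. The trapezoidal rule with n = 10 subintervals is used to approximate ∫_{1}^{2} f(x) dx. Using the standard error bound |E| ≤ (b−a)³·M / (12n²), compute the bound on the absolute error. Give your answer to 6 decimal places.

|E| ≤ (1)³·2.1 / (12·10²) = 2.1/1200 = 0.001750.

0.001750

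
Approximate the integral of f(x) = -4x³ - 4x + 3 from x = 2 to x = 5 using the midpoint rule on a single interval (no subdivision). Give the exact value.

M = (b−a)·f(3.5) = 3·(-182.5) = -547.5.

-547.5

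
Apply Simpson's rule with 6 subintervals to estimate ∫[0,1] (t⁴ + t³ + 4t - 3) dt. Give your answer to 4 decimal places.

h = (1 − 0)/6 = 0.166667.
Nodes t₀,…,t₆ = 0, 0.166667, 0.333333, 0.5, 0.666667, 0.833333, 1.
f(t) = t⁴ + t³ + 4t - 3: f₀=-3, f₁=-2.327932, f₂=-1.617284, f₃=-0.8125, f₄=0.160494, f₅=1.394290, f₆=3.
(h/3)·[f₀ + 4f₁ + 2f₂ + 4f₃ + 2f₄ + 4f₅ + f₆] = 0.055556·(-9.898148) = -0.5499.

-0.5499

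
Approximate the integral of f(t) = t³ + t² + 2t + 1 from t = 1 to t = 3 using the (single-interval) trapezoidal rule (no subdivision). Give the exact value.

48

T = (b−a)/2 · [f(1) + f(3)] = 1·[5 + 43] = 48.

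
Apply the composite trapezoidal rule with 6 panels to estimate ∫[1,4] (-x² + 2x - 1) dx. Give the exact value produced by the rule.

h = (4 − 1)/6 = 0.5.
Nodes x₀,…,x₆ = 1, 1.5, 2, 2.5, 3, 3.5, 4.
f(x) = -x² + 2x - 1: f₀=0, f₁=-0.25, f₂=-1, f₃=-2.25, f₄=-4, f₅=-6.25, f₆=-9.
(h/2)·[f₀ + 2f₁ + 2f₂ + 2f₃ + 2f₄ + 2f₅ + f₆] = 0.25·(-36.5) = -9.125.

-9.125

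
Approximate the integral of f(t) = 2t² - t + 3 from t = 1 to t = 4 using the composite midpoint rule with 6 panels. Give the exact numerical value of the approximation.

43.375

h = (4 − 1)/6 = 0.5.
Midpoints m₁,…,m₆ = 1.25, 1.75, 2.25, 2.75, 3.25, 3.75.
f(m₁)=4.875, f(m₂)=7.375, f(m₃)=10.875, f(m₄)=15.375, f(m₅)=20.875, f(m₆)=27.375.
h·[f(m₁) + f(m₂) + f(m₃) + f(m₄) + f(m₅) + f(m₆)] = 0.5·(86.75) = 43.375.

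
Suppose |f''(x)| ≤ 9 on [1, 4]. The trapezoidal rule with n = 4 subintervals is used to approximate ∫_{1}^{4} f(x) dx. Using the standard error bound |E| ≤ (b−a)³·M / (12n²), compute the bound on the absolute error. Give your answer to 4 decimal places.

|E| ≤ (3)³·9 / (12·4²) = 243/192 = 1.2656.

1.2656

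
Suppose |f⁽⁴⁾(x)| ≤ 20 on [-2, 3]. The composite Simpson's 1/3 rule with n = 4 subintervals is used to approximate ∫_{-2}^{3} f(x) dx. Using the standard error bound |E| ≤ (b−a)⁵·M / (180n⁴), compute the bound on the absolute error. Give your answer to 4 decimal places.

|E| ≤ (5)⁵·20 / (180·4⁴) = 62500/46080 = 1.3563.

1.3563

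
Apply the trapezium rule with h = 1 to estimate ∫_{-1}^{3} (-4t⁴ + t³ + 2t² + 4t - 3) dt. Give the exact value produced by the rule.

h = (3 − (-1))/4 = 1.
Nodes t₀,…,t₄ = -1, 0, 1, 2, 3.
f(t) = -4t⁴ + t³ + 2t² + 4t - 3: f₀=-10, f₁=-3, f₂=0, f₃=-43, f₄=-270.
(h/2)·[f₀ + 2f₁ + 2f₂ + 2f₃ + f₄] = 0.5·(-372) = -186.

-186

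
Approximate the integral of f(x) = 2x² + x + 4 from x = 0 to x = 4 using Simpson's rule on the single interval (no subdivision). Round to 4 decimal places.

66.6667

S = (b−a)/6 · [f(0) + 4f(2) + f(4)] = 0.666667·[4 + 4·14 + 40] = 66.6667.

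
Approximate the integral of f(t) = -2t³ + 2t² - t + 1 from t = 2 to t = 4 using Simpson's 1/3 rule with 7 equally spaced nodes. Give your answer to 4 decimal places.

h = (4 − 2)/6 = 0.333333.
Nodes t₀,…,t₆ = 2, 2.333333, 2.666667, 3, 3.333333, 3.666667, 4.
f(t) = -2t³ + 2t² - t + 1: f₀=-9, f₁=-15.851852, f₂=-25.370370, f₃=-38, f₄=-54.185185, f₅=-74.370370, f₆=-99.
(h/3)·[f₀ + 4f₁ + 2f₂ + 4f₃ + 2f₄ + 4f₅ + f₆] = 0.111111·(-780) = -86.6667.

-86.6667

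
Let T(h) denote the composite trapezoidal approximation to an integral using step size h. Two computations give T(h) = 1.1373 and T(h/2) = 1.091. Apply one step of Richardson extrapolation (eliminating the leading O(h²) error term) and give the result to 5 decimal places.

R = (4·T(h/2) − T(h)) / 3 = (4·1.091 − 1.1373)/3 = (3.2267)/3 = 1.07557.

1.07557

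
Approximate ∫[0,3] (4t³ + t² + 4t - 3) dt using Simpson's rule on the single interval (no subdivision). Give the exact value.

99

S = (b−a)/6 · [f(0) + 4f(1.5) + f(3)] = 0.5·[(-3) + 4·18.75 + 126] = 99.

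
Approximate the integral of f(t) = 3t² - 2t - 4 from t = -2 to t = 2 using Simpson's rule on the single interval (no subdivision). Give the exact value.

0

S = (b−a)/6 · [f(-2) + 4f(0) + f(2)] = 0.666667·[12 + 4·(-4) + 4] = 0.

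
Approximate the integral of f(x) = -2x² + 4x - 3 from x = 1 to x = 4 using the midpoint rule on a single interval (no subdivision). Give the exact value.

M = (b−a)·f(2.5) = 3·(-5.5) = -16.5.

-16.5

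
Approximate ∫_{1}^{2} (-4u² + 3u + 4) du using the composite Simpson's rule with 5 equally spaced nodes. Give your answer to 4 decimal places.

-0.8333

h = (2 − 1)/4 = 0.25.
Nodes u₀,…,u₄ = 1, 1.25, 1.5, 1.75, 2.
f(u) = -4u² + 3u + 4: f₀=3, f₁=1.5, f₂=-0.5, f₃=-3, f₄=-6.
(h/3)·[f₀ + 4f₁ + 2f₂ + 4f₃ + f₄] = 0.083333·(-10) = -0.8333.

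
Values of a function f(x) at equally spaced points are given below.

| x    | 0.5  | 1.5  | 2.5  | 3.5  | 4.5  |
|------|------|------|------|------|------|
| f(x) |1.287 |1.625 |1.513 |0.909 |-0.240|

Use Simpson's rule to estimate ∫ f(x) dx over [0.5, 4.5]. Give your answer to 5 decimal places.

4.73633

h = 1, n = 4.
(h/3)·[y₀ + 4y₁ + 2y₂ + 4y₃ + y₄] = 0.333333·(14.209) = 4.73633.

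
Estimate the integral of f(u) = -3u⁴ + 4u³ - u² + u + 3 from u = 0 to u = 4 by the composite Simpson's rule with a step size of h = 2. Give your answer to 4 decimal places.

-385.3333

h = (4 − 0)/2 = 2.
Nodes u₀,…,u₂ = 0, 2, 4.
f(u) = -3u⁴ + 4u³ - u² + u + 3: f₀=3, f₁=-15, f₂=-521.
(h/3)·[f₀ + 4f₁ + f₂] = 0.666667·(-578) = -385.3333.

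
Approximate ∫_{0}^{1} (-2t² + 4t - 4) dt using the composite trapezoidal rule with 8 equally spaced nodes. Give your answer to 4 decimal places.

-2.6735

h = (1 − 0)/7 = 0.142857.
Nodes t₀,…,t₇ = 0, 0.142857, 0.285714, 0.428571, 0.571429, 0.714286, 0.857143, 1.
f(t) = -2t² + 4t - 4: f₀=-4, f₁=-3.469388, f₂=-3.020408, f₃=-2.653061, f₄=-2.367347, f₅=-2.163265, f₆=-2.040816, f₇=-2.
(h/2)·[f₀ + 2f₁ + 2f₂ + 2f₃ + 2f₄ + 2f₅ + 2f₆ + f₇] = 0.071429·(-37.428571) = -2.6735.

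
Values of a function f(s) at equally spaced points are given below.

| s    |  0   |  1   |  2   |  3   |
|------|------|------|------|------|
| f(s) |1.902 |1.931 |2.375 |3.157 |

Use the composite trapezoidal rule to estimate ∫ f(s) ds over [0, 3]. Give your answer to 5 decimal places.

h = 1, n = 3.
(h/2)·[y₀ + 2y₁ + 2y₂ + y₃] = 0.5·(13.671) = 6.83550.

6.83550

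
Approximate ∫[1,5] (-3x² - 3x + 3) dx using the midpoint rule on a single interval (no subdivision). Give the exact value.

-132

M = (b−a)·f(3) = 4·(-33) = -132.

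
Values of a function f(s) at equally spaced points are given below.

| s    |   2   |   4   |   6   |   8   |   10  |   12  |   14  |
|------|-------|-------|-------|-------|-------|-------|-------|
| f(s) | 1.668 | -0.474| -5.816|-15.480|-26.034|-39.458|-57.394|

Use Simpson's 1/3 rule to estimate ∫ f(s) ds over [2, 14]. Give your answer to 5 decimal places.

h = 2, n = 6.
(h/3)·[y₀ + 4y₁ + 2y₂ + 4y₃ + 2y₄ + 4y₅ + y₆] = 0.666667·(-341.074) = -227.38267.

-227.38267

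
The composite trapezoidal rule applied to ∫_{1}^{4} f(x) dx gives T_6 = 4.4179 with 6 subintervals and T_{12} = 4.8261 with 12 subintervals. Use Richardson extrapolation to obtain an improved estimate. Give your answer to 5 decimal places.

4.96217

R = (4·T_{12} − T_6) / 3 = (4·4.8261 − 4.4179)/3 = (14.8865)/3 = 4.96217.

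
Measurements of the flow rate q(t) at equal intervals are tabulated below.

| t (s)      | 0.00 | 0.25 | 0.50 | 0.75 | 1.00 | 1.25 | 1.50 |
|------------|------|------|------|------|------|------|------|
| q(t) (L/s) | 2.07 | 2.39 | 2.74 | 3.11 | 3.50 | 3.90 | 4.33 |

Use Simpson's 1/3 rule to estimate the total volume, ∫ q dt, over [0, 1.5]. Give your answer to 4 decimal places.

h = 0.25, n = 6.
(h/3)·[y₀ + 4y₁ + 2y₂ + 4y₃ + 2y₄ + 4y₅ + y₆] = 0.083333·(56.48) = 4.7067.

4.7067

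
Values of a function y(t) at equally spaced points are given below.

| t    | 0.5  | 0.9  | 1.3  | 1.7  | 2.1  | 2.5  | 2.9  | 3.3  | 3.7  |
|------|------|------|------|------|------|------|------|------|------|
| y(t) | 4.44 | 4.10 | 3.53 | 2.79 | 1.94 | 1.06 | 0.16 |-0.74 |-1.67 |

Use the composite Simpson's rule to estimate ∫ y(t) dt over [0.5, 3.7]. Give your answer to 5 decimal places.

h = 0.4, n = 8.
(h/3)·[y₀ + 4y₁ + 2y₂ + 4y₃ + 2y₄ + 4y₅ + 2y₆ + 4y₇ + y₈] = 0.133333·(42.87) = 5.71600.

5.71600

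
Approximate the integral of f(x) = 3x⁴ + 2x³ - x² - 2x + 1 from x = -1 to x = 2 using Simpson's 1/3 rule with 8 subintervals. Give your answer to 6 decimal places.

h = (2 − (-1))/8 = 0.375.
Nodes x₀,…,x₈ = -1, -0.625, -0.25, 0.125, 0.5, 0.875, 1.25, 1.625, 2.
f(x) = 3x⁴ + 2x³ - x² - 2x + 1: f₀=3, f₁=1.828857421875, f₂=1.41796875, f₃=0.739013671875, f₄=0.1875, f₅=1.582763671875, f₆=8.16796875, f₇=24.610107421875, f₈=57.
(h/3)·[f₀ + 4f₁ + 2f₂ + 4f₃ + 2f₄ + 4f₅ + 2f₆ + 4f₇ + f₈] = 0.125·(194.58984375) = 24.323730.

24.323730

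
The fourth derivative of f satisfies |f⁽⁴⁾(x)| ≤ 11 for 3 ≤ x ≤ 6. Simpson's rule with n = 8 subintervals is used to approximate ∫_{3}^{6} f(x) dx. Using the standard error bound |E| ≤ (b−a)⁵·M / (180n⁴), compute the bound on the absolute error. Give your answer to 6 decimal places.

0.003625

|E| ≤ (3)⁵·11 / (180·8⁴) = 2673/737280 = 0.003625.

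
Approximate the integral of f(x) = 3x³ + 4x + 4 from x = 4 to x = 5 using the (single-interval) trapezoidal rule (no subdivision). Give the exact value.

T = (b−a)/2 · [f(4) + f(5)] = 0.5·[212 + 399] = 305.5.

305.5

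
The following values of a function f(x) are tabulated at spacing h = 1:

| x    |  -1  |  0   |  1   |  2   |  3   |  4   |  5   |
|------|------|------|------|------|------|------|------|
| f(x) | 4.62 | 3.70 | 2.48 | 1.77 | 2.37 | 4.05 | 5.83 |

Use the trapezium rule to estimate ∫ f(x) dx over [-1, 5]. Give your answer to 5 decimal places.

h = 1, n = 6.
(h/2)·[y₀ + 2y₁ + 2y₂ + 2y₃ + 2y₄ + 2y₅ + y₆] = 0.5·(39.19) = 19.59500.

19.59500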